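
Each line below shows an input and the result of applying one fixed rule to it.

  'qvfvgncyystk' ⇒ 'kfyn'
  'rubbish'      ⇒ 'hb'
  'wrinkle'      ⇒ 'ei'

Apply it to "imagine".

The rule is to take characters alternately from the front and the back (1st, last, 2nd, 2nd-last, ...), then keep one character in every 3, starting at position 2 (positions 2nd, 5th, 8th, ...).
"imagine" → "iemnaig" → "ea".

ea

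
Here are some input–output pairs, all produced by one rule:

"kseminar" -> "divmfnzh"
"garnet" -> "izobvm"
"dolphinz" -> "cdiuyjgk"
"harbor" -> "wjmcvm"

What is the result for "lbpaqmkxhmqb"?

Rule — swap the front and back halves of the string, then shift every letter 5 places backward in the alphabet (wrapping around).
On "lbpaqmkxhmqb": the first step gives "kxhmqblbpaqm", and the second then gives "fschlwgwkvlh".

fschlwgwkvlh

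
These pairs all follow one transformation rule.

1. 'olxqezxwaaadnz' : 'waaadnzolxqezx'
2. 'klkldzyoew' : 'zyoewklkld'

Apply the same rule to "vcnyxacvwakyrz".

The pattern: swap the front and back halves of the string.
For "vcnyxacvwakyrz" the result is "vwakyrzvcnyxac".

vwakyrzvcnyxac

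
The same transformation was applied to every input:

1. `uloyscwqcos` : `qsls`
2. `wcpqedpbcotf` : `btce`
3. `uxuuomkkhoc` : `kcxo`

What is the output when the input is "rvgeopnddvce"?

The rule is to keep one character in every 3, starting at position 2 (positions 2nd, 5th, 8th, ...), then swap the front and back halves of the string.
Applying both steps to "rvgeopnddvce": "vodc", then "dcvo".
(Check on "uloyscwqcos": → "lsqs" → "qsls" ✓)

dcvo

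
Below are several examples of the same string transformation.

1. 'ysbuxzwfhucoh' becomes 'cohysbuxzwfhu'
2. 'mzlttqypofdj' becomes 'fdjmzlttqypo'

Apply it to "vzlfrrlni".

lnivzlfrr

Each output is the input with this applied: move the last 3 characters to the front (rotate right by 3).
For "vzlfrrlni" the result is "lnivzlfrr".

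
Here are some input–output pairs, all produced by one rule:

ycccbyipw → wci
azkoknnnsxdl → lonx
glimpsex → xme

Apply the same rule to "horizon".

nih

The pattern: swap the first and last characters, then keep one character in every 3, starting at position 1 (positions 1st, 4th, 7th, ...).
Applying both steps to "horizon": "norizoh", then "nih".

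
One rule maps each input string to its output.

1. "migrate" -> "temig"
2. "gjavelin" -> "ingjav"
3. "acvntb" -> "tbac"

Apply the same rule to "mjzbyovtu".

Rule — move the last 2 characters to the front (rotate right by 2), then delete the last 2 characters.
Starting from "mjzbyovtu": after the first operation, "tumjzbyov"; after the second, "tumjzby".

tumjzby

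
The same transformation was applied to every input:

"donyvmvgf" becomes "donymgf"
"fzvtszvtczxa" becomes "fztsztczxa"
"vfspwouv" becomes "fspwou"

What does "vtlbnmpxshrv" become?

The rule is to remove every "v".
So "vtlbnmpxshrv" becomes "tlbnmpxshr".

tlbnmpxshr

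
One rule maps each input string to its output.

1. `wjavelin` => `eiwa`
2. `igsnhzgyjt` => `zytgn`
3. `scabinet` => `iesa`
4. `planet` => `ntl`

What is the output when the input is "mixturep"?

uemx

The rule is to swap the front and back halves of the string, then keep every other character starting from the first (positions 1st, 3rd, 5th, ...).
"mixturep" → "urepmixt" → "uemx".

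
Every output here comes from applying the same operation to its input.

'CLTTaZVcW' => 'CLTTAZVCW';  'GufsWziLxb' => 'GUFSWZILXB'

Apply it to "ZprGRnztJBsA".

What's happening: convert every letter to uppercase.
So "ZprGRnztJBsA" becomes "ZPRGRNZTJBSA".

ZPRGRNZTJBSA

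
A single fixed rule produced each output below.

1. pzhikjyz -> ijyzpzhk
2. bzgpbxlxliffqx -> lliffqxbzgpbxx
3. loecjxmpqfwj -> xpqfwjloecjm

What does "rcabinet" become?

bnetrcai

Each output is the input with this applied: swap the front and back halves of the string, then swap the first and last characters.
So "rcabinet" becomes "bnetrcai".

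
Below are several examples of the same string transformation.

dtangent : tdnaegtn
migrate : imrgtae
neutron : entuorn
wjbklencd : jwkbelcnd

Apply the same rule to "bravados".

What's happening: swap each adjacent pair of characters (1↔2, 3↔4, ...).
"bravados" → "rbvadaso".

rbvadaso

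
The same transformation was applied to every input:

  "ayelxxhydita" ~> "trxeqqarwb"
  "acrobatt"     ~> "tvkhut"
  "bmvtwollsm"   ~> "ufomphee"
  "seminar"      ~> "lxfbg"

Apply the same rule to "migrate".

fbzkt

Looking at the pairs, the operation is to shift every letter 7 places backward in the alphabet (wrapping around), then delete the last 2 characters.
Working it through for "migrate": intermediate "fbzktmx", final "fbzkt".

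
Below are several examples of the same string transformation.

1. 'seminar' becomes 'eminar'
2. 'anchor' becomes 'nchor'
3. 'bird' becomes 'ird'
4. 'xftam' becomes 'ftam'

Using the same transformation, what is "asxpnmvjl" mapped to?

sxpnmvjl

The pattern: delete the first character.
"asxpnmvjl" → "sxpnmvjl".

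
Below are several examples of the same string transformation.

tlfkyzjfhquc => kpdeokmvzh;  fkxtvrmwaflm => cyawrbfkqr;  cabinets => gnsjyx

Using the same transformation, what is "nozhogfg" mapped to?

emtlkl

Rule — shift every letter 5 places forward in the alphabet (wrapping around), then delete the first 2 characters.
Applying both steps to "nozhogfg": "stemtlkl", then "emtlkl".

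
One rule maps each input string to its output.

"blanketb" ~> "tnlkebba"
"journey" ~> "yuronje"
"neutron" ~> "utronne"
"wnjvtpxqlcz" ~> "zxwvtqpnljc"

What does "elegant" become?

What's happening: sort the characters into reverse alphabetical order.
On "elegant" that produces "tnlgeea".

tnlgeea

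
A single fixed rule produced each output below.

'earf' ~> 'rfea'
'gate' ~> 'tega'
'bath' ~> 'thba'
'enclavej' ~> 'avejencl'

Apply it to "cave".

veca

The rule is to swap the front and back halves of the string.
For "cave" the result is "veca".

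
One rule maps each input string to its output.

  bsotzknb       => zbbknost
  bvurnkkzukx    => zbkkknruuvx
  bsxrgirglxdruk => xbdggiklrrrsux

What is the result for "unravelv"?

vaelnruv

The rule is to sort the characters into alphabetical order, then move the last character to the front.
Starting from "unravelv": after the first operation, "aelnruvv"; after the second, "vaelnruv".
(Check on "bsotzknb": → "bbknostz" → "zbbknost" ✓)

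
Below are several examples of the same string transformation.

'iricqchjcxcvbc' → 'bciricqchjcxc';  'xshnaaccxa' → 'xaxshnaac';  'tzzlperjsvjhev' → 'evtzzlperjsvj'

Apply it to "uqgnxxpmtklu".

luuqgnxxpmt

The pattern: move the last 2 characters to the front (rotate right by 2), then delete the last character.
On "uqgnxxpmtklu": the first step gives "luuqgnxxpmtk", and the second then gives "luuqgnxxpmt".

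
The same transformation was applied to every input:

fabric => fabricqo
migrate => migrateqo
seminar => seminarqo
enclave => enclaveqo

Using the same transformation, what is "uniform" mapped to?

The rule is to append "qo".
Doing the same to "uniform": "uniformqo".

uniformqo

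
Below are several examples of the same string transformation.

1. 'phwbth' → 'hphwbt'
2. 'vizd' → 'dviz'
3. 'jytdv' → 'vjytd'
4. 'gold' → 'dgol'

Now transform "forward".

dforwar

Looking at the pairs, the operation is to move the last character to the front.
For "forward" the result is "dforwar".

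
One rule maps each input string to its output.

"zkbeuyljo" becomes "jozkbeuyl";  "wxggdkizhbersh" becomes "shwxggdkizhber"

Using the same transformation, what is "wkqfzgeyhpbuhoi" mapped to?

What's happening: move the last 2 characters to the front (rotate right by 2).
So "wkqfzgeyhpbuhoi" becomes "oiwkqfzgeyhpbuh".

oiwkqfzgeyhpbuh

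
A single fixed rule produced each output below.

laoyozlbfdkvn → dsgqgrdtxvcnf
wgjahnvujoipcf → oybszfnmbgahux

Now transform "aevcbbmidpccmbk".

swnutteavhuuetc

The transformation: shift every letter 8 places backward in the alphabet (wrapping around).
Applying that to "aevcbbmidpccmbk" gives "swnutteavhuuetc".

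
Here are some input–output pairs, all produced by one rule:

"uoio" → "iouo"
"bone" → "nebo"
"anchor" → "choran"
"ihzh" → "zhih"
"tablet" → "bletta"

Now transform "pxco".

copx

The transformation: move the first 2 characters to the end (rotate left by 2).
Applying that to "pxco" gives "copx".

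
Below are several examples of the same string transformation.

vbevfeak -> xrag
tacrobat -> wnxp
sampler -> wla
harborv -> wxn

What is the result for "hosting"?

The transformation: shift every letter 4 places backward in the alphabet (wrapping around), then keep every other character starting from the second (positions 2nd, 4th, 6th, ...).
On "hosting": the first step gives "dkopejc", and the second then gives "kpj".

kpj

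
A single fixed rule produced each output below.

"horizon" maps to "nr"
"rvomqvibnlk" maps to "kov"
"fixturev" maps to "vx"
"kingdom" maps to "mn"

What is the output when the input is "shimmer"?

Looking at the pairs, the operation is to move the last 3 characters to the front (rotate right by 3), then keep one character in every 3, starting at position 3 (positions 3rd, 6th, 9th, ...).
For "shimmer", step one produces "mershim"; step two turns that into "ri".
(Check on "horizon": → "zonhori" → "nr" ✓)

ri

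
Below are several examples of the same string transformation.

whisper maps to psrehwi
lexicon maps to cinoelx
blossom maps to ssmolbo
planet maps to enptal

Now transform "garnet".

The transformation: move the first 3 characters to the end (rotate left by 3), then swap each adjacent pair of characters (1↔2, 3↔4, ...).
For "garnet", step one produces "netgar"; step two turns that into "engtra".

engtra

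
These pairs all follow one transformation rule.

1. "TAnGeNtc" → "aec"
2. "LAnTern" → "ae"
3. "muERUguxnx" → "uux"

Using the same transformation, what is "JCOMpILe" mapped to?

cpe

Each output is the input with this applied: keep one character in every 3, starting at position 2 (positions 2nd, 5th, 8th, ...), then convert every letter to lowercase.
Starting from "JCOMpILe": after the first operation, "Cpe"; after the second, "cpe".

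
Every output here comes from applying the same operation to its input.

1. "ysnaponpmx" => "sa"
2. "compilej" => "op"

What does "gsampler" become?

sm

Each output is the input with this applied: keep every other character starting from the second (positions 2nd, 4th, 6th, ...), then keep only the first 2 characters.
For "gsampler", step one produces "smlr"; step two turns that into "sm".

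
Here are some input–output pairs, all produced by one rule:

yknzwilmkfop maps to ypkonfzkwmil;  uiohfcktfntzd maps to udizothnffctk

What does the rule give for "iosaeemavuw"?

iwousvaaeme

Looking at the pairs, the operation is to take characters alternately from the front and the back (1st, last, 2nd, 2nd-last, ...).
"iosaeemavuw" → "iwousvaaeme".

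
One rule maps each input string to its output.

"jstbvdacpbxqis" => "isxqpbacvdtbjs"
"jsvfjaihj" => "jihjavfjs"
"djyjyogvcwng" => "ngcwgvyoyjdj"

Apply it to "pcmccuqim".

The pattern: swap each adjacent pair of characters (1↔2, 3↔4, ...), then reverse the string.
Starting from "pcmccuqim": after the first operation, "cpcmuciqm"; after the second, "mqicumcpc".

mqicumcpc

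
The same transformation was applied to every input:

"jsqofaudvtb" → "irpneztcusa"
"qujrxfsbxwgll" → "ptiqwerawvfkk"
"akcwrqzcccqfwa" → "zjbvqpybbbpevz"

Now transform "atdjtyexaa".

What's happening: shift every letter 1 place backward in the alphabet (wrapping around).
So "atdjtyexaa" becomes "zscisxdwzz".

zscisxdwzz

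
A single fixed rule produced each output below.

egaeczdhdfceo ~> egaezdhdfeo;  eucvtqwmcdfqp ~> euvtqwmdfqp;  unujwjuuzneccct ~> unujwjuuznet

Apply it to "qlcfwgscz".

qlfwgsz

The transformation: remove every "c".
Applying that to "qlcfwgscz" gives "qlfwgsz".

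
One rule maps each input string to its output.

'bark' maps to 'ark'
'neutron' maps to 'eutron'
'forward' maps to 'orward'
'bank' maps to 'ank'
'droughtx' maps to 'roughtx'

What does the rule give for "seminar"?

eminar

Rule — delete the first character.
Applying that to "seminar" gives "eminar".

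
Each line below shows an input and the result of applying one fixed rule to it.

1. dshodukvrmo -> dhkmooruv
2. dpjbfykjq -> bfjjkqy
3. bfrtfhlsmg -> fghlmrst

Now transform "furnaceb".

abcenr

Each output is the input with this applied: delete the first 2 characters, then sort the characters into alphabetical order.
Working it through for "furnaceb": intermediate "rnaceb", final "abcenr".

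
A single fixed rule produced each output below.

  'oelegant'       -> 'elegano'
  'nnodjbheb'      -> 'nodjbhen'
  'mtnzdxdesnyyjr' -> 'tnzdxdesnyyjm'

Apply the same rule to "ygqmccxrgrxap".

gqmccxrgrxay

The rule is to delete the last character, then move the first character to the end.
"ygqmccxrgrxap" → "ygqmccxrgrxa" → "gqmccxrgrxay".
(Check on "mtnzdxdesnyyjr": → "mtnzdxdesnyyj" → "tnzdxdesnyyjm" ✓)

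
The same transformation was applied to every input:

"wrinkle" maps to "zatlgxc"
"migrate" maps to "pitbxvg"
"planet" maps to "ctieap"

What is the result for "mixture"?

jgtbxmi

The rule is to shift every letter 11 places backward in the alphabet (wrapping around), then move the last 3 characters to the front (rotate right by 3).
On "mixture": the first step gives "bxmijgt", and the second then gives "jgtbxmi".
(Check on "migrate": → "bxvgpit" → "pitbxvg" ✓)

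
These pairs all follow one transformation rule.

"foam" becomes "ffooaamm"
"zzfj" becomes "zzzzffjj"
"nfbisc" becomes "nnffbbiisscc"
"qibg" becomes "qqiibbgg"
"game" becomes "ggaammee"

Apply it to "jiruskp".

The pattern: double every character.
On "jiruskp" that produces "jjiirruusskkpp".

jjiirruusskkpp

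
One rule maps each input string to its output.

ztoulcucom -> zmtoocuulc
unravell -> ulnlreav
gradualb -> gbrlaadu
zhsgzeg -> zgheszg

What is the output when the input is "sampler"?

Each output is the input with this applied: take characters alternately from the front and the back (1st, last, 2nd, 2nd-last, ...).
Applying that to "sampler" gives "sraemlp".

sraemlp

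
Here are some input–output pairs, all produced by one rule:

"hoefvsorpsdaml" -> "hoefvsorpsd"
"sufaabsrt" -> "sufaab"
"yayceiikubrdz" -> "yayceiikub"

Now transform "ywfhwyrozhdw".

ywfhwyroz

Rule — delete the last 3 characters.
"ywfhwyrozhdw" → "ywfhwyroz".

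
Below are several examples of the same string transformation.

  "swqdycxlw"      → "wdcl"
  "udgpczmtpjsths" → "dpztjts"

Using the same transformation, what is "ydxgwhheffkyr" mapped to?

The rule is to keep every other character starting from the second (positions 2nd, 4th, 6th, ...).
So "ydxgwhheffkyr" becomes "dghefy".

dghefy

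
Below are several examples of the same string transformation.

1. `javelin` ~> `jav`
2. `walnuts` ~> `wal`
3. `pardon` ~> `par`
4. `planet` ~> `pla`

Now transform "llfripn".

llf

Each output is the input with this applied: keep only the first 3 characters.
On "llfripn" that produces "llf".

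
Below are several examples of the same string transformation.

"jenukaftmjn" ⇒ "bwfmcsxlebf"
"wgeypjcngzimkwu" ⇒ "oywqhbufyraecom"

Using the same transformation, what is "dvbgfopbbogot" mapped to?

vntyxghttgygl

The pattern: shift every letter 8 places backward in the alphabet (wrapping around).
Doing the same to "dvbgfopbbogot": "vntyxghttgygl".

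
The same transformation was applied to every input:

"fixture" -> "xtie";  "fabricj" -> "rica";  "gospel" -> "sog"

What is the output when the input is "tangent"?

tnga

The pattern: sort the characters into reverse alphabetical order, then keep every other character starting from the first (positions 1st, 3rd, 5th, ...).
Working it through for "tangent": intermediate "ttnngea", final "tnga".
(Check on "fixture": → "xutrife" → "xtie" ✓)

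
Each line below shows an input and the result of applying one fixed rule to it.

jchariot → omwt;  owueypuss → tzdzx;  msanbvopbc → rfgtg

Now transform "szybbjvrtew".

The transformation: shift every letter 5 places forward in the alphabet (wrapping around), then keep every other character starting from the first (positions 1st, 3rd, 5th, ...).
For "szybbjvrtew", step one produces "xedggoawyjb"; step two turns that into "xdgayb".

xdgayb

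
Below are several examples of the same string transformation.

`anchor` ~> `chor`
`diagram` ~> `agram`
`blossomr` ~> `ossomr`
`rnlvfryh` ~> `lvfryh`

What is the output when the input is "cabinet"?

binet

The rule is to delete the first 2 characters.
Applying that to "cabinet" gives "binet".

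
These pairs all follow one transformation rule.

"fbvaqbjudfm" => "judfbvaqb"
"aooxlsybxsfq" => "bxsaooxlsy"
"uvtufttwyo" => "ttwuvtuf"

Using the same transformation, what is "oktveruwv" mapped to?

eruoktv

Rule — delete the last 2 characters, then move the last 3 characters to the front (rotate right by 3).
"oktveruwv" → "oktveru" → "eruoktv".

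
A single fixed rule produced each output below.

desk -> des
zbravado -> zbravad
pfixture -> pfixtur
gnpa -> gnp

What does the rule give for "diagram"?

diagra

In each case the input is transformed by: delete the last character.
For "diagram" the result is "diagra".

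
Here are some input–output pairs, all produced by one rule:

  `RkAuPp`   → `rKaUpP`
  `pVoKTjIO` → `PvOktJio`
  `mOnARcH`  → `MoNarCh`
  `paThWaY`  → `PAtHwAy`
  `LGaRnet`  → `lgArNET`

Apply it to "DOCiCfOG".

docIcFog

In each case the input is transformed by: flip the case of every letter.
Doing the same to "DOCiCfOG": "docIcFog".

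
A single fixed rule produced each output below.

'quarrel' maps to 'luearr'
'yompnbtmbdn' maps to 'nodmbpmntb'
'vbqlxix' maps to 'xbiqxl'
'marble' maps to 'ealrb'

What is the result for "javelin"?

naivle

In each case the input is transformed by: take characters alternately from the front and the back (1st, last, 2nd, 2nd-last, ...), then delete the first character.
On "javelin": the first step gives "jnaivle", and the second then gives "naivle".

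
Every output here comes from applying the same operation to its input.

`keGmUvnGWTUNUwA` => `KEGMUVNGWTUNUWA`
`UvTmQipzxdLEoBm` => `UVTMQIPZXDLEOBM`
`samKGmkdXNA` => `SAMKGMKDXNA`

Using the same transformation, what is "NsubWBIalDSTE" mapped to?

What's happening: convert every letter to uppercase.
Applying that to "NsubWBIalDSTE" gives "NSUBWBIALDSTE".

NSUBWBIALDSTE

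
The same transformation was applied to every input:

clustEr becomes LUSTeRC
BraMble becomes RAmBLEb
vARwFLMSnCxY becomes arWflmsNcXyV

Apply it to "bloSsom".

LOsSOMB

The pattern: flip the case of every letter, then move the first character to the end.
Applying both steps to "bloSsom": "BLOsSOM", then "LOsSOMB".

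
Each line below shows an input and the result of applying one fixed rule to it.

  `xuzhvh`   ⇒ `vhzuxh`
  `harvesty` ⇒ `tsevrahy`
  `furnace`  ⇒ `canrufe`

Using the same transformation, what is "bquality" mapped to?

tilauqby

Each output is the input with this applied: reverse the string, then move the first character to the end.
Starting from "bquality": after the first operation, "ytilauqb"; after the second, "tilauqby".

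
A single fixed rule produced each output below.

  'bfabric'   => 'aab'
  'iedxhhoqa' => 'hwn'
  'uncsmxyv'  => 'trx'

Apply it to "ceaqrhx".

Rule — keep one character in every 3, starting at position 1 (positions 1st, 4th, 7th, ...), then shift every letter 1 place backward in the alphabet (wrapping around).
Applying both steps to "ceaqrhx": "cqx", then "bpw".

bpw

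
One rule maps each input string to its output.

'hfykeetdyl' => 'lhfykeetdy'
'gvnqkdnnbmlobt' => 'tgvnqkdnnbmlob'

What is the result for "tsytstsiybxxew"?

The rule is to move the last character to the front.
On "tsytstsiybxxew" that produces "wtsytstsiybxxe".

wtsytstsiybxxe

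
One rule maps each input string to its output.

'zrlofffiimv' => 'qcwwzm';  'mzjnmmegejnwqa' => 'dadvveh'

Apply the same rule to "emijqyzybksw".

vzhqsj

What's happening: keep every other character starting from the first (positions 1st, 3rd, 5th, ...), then shift every letter 9 places backward in the alphabet (wrapping around).
Starting from "emijqyzybksw": after the first operation, "eiqzbs"; after the second, "vzhqsj".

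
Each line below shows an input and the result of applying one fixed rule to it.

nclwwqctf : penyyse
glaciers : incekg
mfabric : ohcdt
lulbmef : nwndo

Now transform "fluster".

The pattern: shift every letter 2 places forward in the alphabet (wrapping around), then delete the last 2 characters.
"fluster" → "hnwuv".

hnwuv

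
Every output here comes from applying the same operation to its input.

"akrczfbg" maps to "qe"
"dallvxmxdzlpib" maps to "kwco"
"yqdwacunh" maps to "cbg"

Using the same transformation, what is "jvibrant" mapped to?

hz

What's happening: keep one character in every 3, starting at position 3 (positions 3rd, 6th, 9th, ...), then shift every letter 1 place backward in the alphabet (wrapping around).
"jvibrant" → "ia" → "hz".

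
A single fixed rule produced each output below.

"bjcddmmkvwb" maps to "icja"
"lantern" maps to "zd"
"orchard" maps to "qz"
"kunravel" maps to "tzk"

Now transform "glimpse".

ko

Looking at the pairs, the operation is to keep one character in every 3, starting at position 2 (positions 2nd, 5th, 8th, ...), then shift every letter 1 place backward in the alphabet (wrapping around).
For "glimpse", step one produces "lp"; step two turns that into "ko".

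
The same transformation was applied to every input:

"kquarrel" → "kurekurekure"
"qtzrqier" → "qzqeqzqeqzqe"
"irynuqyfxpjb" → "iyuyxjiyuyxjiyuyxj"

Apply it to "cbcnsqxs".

ccsxccsxccsx

Each output is the input with this applied: keep every other character starting from the first (positions 1st, 3rd, 5th, ...), then write the whole string 3 times in a row.
Working it through for "cbcnsqxs": intermediate "ccsx", final "ccsxccsxccsx".
(Check on "irynuqyfxpjb": → "iyuyxj" → "iyuyxjiyuyxjiyuyxj" ✓)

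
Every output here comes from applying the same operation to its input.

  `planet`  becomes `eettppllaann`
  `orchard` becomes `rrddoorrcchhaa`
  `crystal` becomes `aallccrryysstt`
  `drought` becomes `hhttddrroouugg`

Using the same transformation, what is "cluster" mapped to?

The pattern: move the last 2 characters to the front (rotate right by 2), then double every character.
Working it through for "cluster": intermediate "erclust", final "eerrcclluusstt".

eerrcclluusstt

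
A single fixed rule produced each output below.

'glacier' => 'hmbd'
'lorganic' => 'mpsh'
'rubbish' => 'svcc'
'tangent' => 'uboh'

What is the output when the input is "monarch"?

npob

The pattern: shift every letter 1 place forward in the alphabet (wrapping around), then keep only the first 4 characters.
For "monarch", step one produces "npobsdi"; step two turns that into "npob".
(Check on "tangent": → "ubohfou" → "uboh" ✓)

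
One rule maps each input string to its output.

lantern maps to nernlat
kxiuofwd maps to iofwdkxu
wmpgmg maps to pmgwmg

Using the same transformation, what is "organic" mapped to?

gnicora

Looking at the pairs, the operation is to move the first 3 characters to the end (rotate left by 3), then swap the first and last characters.
Starting from "organic": after the first operation, "anicorg"; after the second, "gnicora".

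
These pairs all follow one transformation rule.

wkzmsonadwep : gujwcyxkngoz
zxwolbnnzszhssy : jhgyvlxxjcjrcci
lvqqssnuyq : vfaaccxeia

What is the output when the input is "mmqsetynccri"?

wwacodixmmbs

Looking at the pairs, the operation is to shift every letter 10 places forward in the alphabet (wrapping around).
Applying that to "mmqsetynccri" gives "wwacodixmmbs".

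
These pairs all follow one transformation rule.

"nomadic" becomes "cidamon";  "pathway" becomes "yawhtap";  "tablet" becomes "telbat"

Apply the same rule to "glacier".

reicalg

What's happening: reverse the string.
Doing the same to "glacier": "reicalg".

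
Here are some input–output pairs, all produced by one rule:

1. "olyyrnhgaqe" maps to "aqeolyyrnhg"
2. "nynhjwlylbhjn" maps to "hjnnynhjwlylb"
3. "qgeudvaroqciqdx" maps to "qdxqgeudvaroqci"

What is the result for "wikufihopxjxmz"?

Rule — move the last 3 characters to the front (rotate right by 3).
So "wikufihopxjxmz" becomes "xmzwikufihopxj".

xmzwikufihopxj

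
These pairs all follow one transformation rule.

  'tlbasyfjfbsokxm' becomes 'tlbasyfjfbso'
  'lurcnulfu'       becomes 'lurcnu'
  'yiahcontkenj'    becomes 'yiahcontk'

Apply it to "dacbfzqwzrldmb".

The transformation: delete the last 3 characters.
Doing the same to "dacbfzqwzrldmb": "dacbfzqwzrl".

dacbfzqwzrl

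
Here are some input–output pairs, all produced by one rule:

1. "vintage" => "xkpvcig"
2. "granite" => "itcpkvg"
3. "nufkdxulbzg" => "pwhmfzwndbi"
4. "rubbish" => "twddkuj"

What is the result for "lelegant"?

In each case the input is transformed by: shift every letter 2 places forward in the alphabet (wrapping around).
On "lelegant" that produces "ngngicpv".

ngngicpv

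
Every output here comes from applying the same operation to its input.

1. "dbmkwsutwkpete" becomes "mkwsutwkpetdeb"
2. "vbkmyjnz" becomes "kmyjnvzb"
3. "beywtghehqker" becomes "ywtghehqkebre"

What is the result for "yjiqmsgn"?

The transformation: swap the first and last characters, then move the first 2 characters to the end (rotate left by 2).
Working it through for "yjiqmsgn": intermediate "njiqmsgy", final "iqmsgynj".

iqmsgynj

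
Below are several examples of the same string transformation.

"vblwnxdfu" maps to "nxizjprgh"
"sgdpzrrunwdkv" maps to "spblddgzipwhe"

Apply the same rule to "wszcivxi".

The rule is to move the first character to the end, then shift every letter 12 places forward in the alphabet (wrapping around).
For "wszcivxi", step one produces "szcivxiw"; step two turns that into "elouhjui".

elouhjui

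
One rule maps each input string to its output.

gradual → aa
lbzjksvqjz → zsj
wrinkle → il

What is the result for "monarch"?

nc

In each case the input is transformed by: keep one character in every 3, starting at position 3 (positions 3rd, 6th, 9th, ...).
So "monarch" becomes "nc".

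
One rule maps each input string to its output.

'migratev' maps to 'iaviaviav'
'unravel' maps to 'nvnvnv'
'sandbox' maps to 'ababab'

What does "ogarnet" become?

gngngn

In each case the input is transformed by: keep one character in every 3, starting at position 2 (positions 2nd, 5th, 8th, ...), then write the whole string 3 times in a row.
So "ogarnet" becomes "gngngn".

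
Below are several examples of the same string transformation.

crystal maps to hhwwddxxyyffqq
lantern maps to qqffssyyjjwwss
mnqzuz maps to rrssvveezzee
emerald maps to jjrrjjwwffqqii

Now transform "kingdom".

ppnnsslliittrr

The transformation: shift every letter 5 places forward in the alphabet (wrapping around), then double every character.
Working it through for "kingdom": intermediate "pnslitr", final "ppnnsslliittrr".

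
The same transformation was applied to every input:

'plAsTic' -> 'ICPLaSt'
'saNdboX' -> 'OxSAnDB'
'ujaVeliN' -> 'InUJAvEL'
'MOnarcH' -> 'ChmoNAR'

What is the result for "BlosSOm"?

oMbLOSs

What's happening: flip the case of every letter, then move the last 2 characters to the front (rotate right by 2).
Doing the same to "BlosSOm": "oMbLOSs".
(Check on "ujaVeliN": → "UJAvELIn" → "InUJAvEL" ✓)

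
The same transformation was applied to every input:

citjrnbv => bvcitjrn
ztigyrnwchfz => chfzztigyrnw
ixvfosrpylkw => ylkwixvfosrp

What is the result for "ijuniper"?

erijunip

What's happening: move the first 2 characters to the end (rotate left by 2), then swap the front and back halves of the string.
Working it through for "ijuniper": intermediate "uniperij", final "erijunip".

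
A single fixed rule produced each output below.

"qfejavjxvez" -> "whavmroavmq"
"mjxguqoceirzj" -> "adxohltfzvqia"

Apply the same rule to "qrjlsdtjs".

ihcaujakj

Looking at the pairs, the operation is to shift every letter 9 places backward in the alphabet (wrapping around), then swap each adjacent pair of characters (1↔2, 3↔4, ...).
"qrjlsdtjs" → "hiacjukaj" → "ihcaujakj".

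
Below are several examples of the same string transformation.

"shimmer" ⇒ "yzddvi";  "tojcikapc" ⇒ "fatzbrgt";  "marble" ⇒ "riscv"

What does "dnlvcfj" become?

The transformation: shift every letter 9 places backward in the alphabet (wrapping around), then delete the first character.
"dnlvcfj" → "uecmtwa" → "ecmtwa".

ecmtwa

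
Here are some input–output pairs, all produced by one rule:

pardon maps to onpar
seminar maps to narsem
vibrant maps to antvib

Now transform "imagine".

The rule is to move the first 3 characters to the end (rotate left by 3), then delete the first character.
Working it through for "imagine": intermediate "gineima", final "ineima".

ineima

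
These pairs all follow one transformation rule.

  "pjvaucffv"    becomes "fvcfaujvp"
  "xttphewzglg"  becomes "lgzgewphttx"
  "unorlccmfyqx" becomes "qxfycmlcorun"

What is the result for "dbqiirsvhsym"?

The rule is to reverse the string, then swap each adjacent pair of characters (1↔2, 3↔4, ...).
"dbqiirsvhsym" → "myshvsriiqbd" → "ymhssvirqidb".

ymhssvirqidb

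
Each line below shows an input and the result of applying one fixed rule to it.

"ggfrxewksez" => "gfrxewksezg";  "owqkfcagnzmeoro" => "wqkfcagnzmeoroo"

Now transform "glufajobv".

lufajobvg

Looking at the pairs, the operation is to move the first character to the end.
On "glufajobv" that produces "lufajobvg".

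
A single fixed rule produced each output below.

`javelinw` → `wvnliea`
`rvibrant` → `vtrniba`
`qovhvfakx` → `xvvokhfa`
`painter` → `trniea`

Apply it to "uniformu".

uronmif

Each output is the input with this applied: delete the first character, then sort the characters into reverse alphabetical order.
Applying that to "uniformu" gives "uronmif".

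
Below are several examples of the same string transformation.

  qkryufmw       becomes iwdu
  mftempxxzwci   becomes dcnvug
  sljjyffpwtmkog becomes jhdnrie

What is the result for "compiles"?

mnjq

In each case the input is transformed by: keep every other character starting from the second (positions 2nd, 4th, 6th, ...), then shift every letter 2 places backward in the alphabet (wrapping around).
On "compiles": the first step gives "opls", and the second then gives "mnjq".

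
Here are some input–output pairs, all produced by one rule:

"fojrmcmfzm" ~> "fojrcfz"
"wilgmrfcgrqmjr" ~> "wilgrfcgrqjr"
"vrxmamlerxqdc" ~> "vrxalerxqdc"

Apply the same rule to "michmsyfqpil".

ichsyfqpil

Rule — remove every "m".
Doing the same to "michmsyfqpil": "ichsyfqpil".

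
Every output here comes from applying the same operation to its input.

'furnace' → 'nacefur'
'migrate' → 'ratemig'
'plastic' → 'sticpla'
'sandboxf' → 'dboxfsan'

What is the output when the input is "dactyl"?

tyldac

What's happening: move the first 3 characters to the end (rotate left by 3).
Doing the same to "dactyl": "tyldac".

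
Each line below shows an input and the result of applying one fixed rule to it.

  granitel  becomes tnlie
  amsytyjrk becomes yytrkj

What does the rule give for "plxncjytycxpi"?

yyxtpnjicc

In each case the input is transformed by: delete the first 3 characters, then sort the characters into reverse alphabetical order.
Working it through for "plxncjytycxpi": intermediate "ncjytycxpi", final "yyxtpnjicc".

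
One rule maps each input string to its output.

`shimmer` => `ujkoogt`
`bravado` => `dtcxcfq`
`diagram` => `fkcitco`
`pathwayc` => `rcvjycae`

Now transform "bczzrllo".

debbtnnq

The rule is to shift every letter 2 places forward in the alphabet (wrapping around).
Applying that to "bczzrllo" gives "debbtnnq".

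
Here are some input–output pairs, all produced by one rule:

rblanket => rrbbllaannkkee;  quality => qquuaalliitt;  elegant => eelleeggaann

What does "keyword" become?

kkeeyywwoorr

The transformation: delete the last character, then double every character.
Starting from "keyword": after the first operation, "keywor"; after the second, "kkeeyywwoorr".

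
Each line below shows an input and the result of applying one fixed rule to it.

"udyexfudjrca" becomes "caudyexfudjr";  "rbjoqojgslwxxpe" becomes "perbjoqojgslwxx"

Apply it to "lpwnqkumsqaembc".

bclpwnqkumsqaem

In each case the input is transformed by: move the last 2 characters to the front (rotate right by 2).
Applying that to "lpwnqkumsqaembc" gives "bclpwnqkumsqaem".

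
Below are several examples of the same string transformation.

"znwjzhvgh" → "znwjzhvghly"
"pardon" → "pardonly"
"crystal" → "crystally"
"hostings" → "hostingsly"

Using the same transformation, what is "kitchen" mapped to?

kitchenly

The rule is to append "ly".
"kitchen" → "kitchenly".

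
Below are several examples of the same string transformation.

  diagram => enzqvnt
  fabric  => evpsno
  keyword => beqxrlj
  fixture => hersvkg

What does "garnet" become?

Looking at the pairs, the operation is to move the last 3 characters to the front (rotate right by 3), then shift every letter 13 places forward in the alphabet (wrapping around) — i.e. ROT13.
"garnet" → "netgar" → "argtne".

argtne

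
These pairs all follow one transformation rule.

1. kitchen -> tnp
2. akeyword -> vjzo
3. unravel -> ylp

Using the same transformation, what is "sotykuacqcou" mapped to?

zjfnnf

Looking at the pairs, the operation is to shift every letter 11 places forward in the alphabet (wrapping around), then keep every other character starting from the second (positions 2nd, 4th, 6th, ...).
Working it through for "sotykuacqcou": intermediate "dzejvflnbnzf", final "zjfnnf".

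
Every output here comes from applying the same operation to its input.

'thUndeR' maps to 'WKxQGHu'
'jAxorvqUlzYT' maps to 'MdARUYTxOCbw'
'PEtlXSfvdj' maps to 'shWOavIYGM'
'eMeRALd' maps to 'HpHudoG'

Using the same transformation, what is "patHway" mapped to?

SDWkZDB

Looking at the pairs, the operation is to flip the case of every letter, then shift every letter 3 places forward in the alphabet (wrapping around).
"patHway" → "PAThWAY" → "SDWkZDB".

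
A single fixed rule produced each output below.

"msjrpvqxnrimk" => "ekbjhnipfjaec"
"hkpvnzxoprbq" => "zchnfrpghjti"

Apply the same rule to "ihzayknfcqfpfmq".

azrsqcfxuixhxei

The rule is to shift every letter 8 places backward in the alphabet (wrapping around).
For "ihzayknfcqfpfmq" the result is "azrsqcfxuixhxei".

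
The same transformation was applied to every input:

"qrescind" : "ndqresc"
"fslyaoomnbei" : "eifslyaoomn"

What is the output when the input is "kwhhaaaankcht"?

htkwhhaaaank

Each output is the input with this applied: move the last 2 characters to the front (rotate right by 2), then delete the last character.
On "kwhhaaaankcht" that produces "htkwhhaaaank".
(Check on "qrescind": → "ndqresci" → "ndqresc" ✓)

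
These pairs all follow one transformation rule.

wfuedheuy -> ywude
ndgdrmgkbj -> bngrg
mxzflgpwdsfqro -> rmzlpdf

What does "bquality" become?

The rule is to keep every other character starting from the first (positions 1st, 3rd, 5th, ...), then move the last character to the front.
"bquality" → "bult" → "tbul".

tbul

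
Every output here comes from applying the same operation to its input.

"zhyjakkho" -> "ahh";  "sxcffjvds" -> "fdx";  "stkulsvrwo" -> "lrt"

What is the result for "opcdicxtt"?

Each output is the input with this applied: keep one character in every 3, starting at position 2 (positions 2nd, 5th, 8th, ...), then move the first character to the end.
Working it through for "opcdicxtt": intermediate "pit", final "itp".

itp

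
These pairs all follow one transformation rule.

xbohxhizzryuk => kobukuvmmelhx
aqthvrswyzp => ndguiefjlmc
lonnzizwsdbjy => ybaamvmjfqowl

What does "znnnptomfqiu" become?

Each output is the input with this applied: shift every letter 13 places forward in the alphabet (wrapping around) — i.e. ROT13.
"znnnptomfqiu" → "maaacgbzsdvh".

maaacgbzsdvh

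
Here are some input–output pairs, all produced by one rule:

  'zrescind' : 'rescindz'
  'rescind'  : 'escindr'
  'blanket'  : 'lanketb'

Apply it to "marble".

In each case the input is transformed by: move the first character to the end.
Doing the same to "marble": "arblem".

arblem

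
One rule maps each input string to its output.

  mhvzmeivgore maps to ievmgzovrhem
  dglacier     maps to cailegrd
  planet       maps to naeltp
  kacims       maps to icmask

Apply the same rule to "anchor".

hconra

What's happening: swap the front and back halves of the string, then take characters alternately from the front and the back (1st, last, 2nd, 2nd-last, ...).
On "anchor": the first step gives "horanc", and the second then gives "hconra".
(Check on "dglacier": → "cierdgla" → "cailegrd" ✓)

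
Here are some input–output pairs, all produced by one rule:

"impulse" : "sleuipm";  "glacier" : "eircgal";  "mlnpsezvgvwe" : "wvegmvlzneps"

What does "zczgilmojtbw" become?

btwjzocmzlgi

The rule is to move the last 2 characters to the front (rotate right by 2), then take characters alternately from the front and the back (1st, last, 2nd, 2nd-last, ...).
Working it through for "zczgilmojtbw": intermediate "bwzczgilmojt", final "btwjzocmzlgi".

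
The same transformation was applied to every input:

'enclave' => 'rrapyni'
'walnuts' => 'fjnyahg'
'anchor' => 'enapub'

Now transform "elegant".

Each output is the input with this applied: move the last character to the front, then shift every letter 13 places forward in the alphabet (wrapping around) — i.e. ROT13.
On "elegant": the first step gives "telegan", and the second then gives "gryrtna".

gryrtna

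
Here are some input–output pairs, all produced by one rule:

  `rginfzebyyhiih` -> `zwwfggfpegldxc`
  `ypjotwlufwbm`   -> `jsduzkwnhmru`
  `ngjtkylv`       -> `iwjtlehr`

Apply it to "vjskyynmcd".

wlkabthqiw

What's happening: swap the front and back halves of the string, then shift every letter 2 places backward in the alphabet (wrapping around).
For "vjskyynmcd", step one produces "ynmcdvjsky"; step two turns that into "wlkabthqiw".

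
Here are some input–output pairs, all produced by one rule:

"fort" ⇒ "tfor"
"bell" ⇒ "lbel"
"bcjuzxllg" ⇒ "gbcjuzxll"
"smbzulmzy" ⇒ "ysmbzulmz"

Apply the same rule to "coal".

Rule — move the last character to the front.
So "coal" becomes "lcoa".

lcoa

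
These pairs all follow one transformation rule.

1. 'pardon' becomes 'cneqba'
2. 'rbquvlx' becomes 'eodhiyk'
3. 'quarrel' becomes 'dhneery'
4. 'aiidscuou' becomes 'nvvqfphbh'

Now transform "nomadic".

abznqvp

Rule — shift every letter 13 places forward in the alphabet (wrapping around) — i.e. ROT13.
Doing the same to "nomadic": "abznqvp".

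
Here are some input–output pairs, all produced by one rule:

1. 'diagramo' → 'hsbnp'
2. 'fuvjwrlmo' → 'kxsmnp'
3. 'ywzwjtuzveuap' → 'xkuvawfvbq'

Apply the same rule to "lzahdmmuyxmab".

The rule is to delete the first 3 characters, then shift every letter 1 place forward in the alphabet (wrapping around).
On "lzahdmmuyxmab": the first step gives "hdmmuyxmab", and the second then gives "iennvzynbc".

iennvzynbc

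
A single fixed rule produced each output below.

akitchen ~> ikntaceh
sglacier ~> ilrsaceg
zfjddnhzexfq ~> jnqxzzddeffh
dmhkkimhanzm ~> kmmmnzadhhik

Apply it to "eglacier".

Each output is the input with this applied: sort the characters into alphabetical order, then swap the front and back halves of the string.
On "eglacier": the first step gives "aceegilr", and the second then gives "gilracee".

gilracee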